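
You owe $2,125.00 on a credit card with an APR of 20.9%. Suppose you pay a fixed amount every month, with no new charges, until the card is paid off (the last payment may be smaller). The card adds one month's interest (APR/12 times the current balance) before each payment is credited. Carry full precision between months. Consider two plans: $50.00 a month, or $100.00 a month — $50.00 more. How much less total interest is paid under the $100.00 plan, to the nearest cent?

Monthly rate r = 20.9%/12 = 1.74167% = 0.0174167.
At $50.00/mo: n = ⌈−ln(1 − rB₀/P)/ln(1+r)⌉ = 79 payments (last $3.12); total interest = total paid − $2,125.00 = $1,778.12.
At $100.00/mo: 27 payments (last $76.98); total interest $551.98.
Interest saved = $1,778.12 − $551.98 = $1,226.14.

$1,226.14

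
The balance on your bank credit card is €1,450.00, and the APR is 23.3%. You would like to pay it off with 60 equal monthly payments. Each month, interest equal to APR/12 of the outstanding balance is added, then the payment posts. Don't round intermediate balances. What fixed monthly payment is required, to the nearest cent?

Monthly rate r = 23.3%/12 = 1.94167% = 0.0194167.
Level-payment amortization: P = B₀·r / (1 − (1+r)^(−n)) = 1450.00·0.0194167 / (1 − 1.01942^(−60)).
Denominator 1 − (1+r)^(−60) = 0.684574922.
P = 28.1542 / 0.684574922 ≈ 41.13.

€41.13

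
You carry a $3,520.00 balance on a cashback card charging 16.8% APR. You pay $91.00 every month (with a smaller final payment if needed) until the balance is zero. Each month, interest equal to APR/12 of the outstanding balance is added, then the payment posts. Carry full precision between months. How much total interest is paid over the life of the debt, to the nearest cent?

$1,584.67

Monthly rate r = 16.8%/12 = 1.4% = 0.014.
Payoff takes n = ⌈−ln(1 − rB₀/P)/ln(1+r)⌉ = ⌈56.095⌉ = 57 payments; the last is $8.67.
Total paid = 56·$91.00 + $8.67 = $5,104.67.
Total interest = total paid − principal = $5,104.67 − $3,520.00 = $1,584.67.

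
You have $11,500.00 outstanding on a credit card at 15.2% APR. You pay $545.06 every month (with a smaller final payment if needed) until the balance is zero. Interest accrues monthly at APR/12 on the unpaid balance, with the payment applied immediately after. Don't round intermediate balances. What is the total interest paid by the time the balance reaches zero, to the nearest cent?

Monthly rate r = 15.2%/12 = 1.26667% = 0.0126667.
Payoff takes n = ⌈−ln(1 − rB₀/P)/ln(1+r)⌉ = ⌈24.704⌉ = 25 payments; the last is $384.31.
Total paid = 24·$545.06 + $384.31 = $13,465.75.
Total interest = total paid − principal = $13,465.75 − $11,500.00 = $1,965.75.

$1,965.75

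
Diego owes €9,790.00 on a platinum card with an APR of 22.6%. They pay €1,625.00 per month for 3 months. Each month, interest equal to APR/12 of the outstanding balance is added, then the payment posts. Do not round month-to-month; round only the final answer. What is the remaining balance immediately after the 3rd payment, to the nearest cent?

Monthly rate r = 22.6%/12 = 1.88333% = 0.0188333.
Each month: B ← B·(1+r) − €1,625.00.
Month 1: interest €184.38; balance after payment €8,349.38.
Month 2: interest €157.25; balance after payment €6,881.62.
Month 3: interest €129.60; balance after payment €5,386.23.

€5,386.23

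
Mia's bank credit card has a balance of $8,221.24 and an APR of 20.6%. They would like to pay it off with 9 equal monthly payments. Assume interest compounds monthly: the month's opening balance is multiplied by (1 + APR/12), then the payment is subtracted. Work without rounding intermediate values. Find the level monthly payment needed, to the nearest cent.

$993.66

Monthly rate r = 20.6%/12 = 1.71667% = 0.0171667.
Level-payment amortization: P = B₀·r / (1 − (1+r)^(−n)) = 8221.24·0.0171667 / (1 − 1.01717^(−9)).
Denominator 1 − (1+r)^(−9) = 0.142032328.
P = 141.131 / 0.142032328 ≈ 993.66.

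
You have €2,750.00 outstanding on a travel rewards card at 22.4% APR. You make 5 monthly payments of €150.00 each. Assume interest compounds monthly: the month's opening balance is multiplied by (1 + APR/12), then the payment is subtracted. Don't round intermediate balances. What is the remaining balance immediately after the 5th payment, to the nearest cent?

Monthly rate r = 22.4%/12 = 1.86667% = 0.0186667.
Each month: B ← B·(1+r) − €150.00.
Month 1: interest €51.33; balance after payment €2,651.33.
Month 2: interest €49.49; balance after payment €2,550.82.
Month 3: interest €47.62; balance after payment €2,448.44.
Month 4: interest €45.70; balance after payment €2,344.14.
Month 5: interest €43.76; balance after payment €2,237.90.

€2,237.90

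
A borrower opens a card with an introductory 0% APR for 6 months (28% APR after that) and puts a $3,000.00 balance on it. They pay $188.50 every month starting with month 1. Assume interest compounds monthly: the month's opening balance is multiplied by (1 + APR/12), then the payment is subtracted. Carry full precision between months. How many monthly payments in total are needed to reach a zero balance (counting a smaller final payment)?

Promo months 1–6 at r₀ = 0%/12 = 0; months 7+ at r₁ = 28%/12 = 0.0233333.
After month 6 (no interest yet): B = $3,000.00 − 6·$188.50 = $1,869.00.
Then at r₁ with $188.50/mo: n₂ = −ln(1 − r₁·B/P)/ln(1+r₁) ≈ 11.41 → 12 more payments.

18 payments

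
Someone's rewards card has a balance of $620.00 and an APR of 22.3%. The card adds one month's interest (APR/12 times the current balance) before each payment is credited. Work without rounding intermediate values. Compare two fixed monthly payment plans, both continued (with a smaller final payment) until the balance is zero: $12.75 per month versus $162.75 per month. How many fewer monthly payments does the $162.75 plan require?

124 fewer payments

Monthly rate r = 22.3%/12 = 1.85833% = 0.0185833.
At $12.75/mo: n = ⌈−ln(1 − rB₀/P)/ln(1+r)⌉ = 128 payments (last $1.01); total interest = total paid − $620.00 = $1,000.26.
At $162.75/mo: 4 payments (last $160.76); total interest $29.01.
Payments saved = 128 − 4 = 124.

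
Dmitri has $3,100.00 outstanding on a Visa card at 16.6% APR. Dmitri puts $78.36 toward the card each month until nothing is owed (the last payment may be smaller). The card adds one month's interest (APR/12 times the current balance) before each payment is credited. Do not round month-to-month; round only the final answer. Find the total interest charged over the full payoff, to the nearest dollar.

Monthly rate r = 16.6%/12 = 1.38333% = 0.0138333.
Payoff takes n = ⌈−ln(1 − rB₀/P)/ln(1+r)⌉ = ⌈57.680⌉ = 58 payments; the last is $53.40.
Total paid = 57·$78.36 + $53.40 = $4,519.92.
Total interest = total paid − principal = $4,519.92 − $3,100.00 = $1,419.92.

$1,420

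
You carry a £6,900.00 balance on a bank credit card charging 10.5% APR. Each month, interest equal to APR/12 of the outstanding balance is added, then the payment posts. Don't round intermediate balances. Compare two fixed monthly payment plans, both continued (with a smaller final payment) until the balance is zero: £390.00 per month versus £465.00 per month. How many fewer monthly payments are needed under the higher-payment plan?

Monthly rate r = 10.5%/12 = 0.875% = 0.00875.
At £390.00/mo: n = ⌈−ln(1 − rB₀/P)/ln(1+r)⌉ = 20 payments (last £119.63); total interest = total paid − £6,900.00 = £629.63.
At £465.00/mo: 16 payments (last £448.29); total interest £523.29.
Payments saved = 20 − 16 = 4.

4 fewer payments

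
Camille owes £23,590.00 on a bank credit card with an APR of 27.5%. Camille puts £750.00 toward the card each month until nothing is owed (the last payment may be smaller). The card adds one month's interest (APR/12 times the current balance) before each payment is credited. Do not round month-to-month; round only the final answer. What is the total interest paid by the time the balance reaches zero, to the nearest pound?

£18,643

Monthly rate r = 27.5%/12 = 2.29167% = 0.0229167.
Payoff takes n = ⌈−ln(1 − rB₀/P)/ln(1+r)⌉ = ⌈56.309⌉ = 57 payments; the last is £233.44.
Total paid = 56·£750.00 + £233.44 = £42,233.44.
Total interest = total paid − principal = £42,233.44 − £23,590.00 = £18,643.44.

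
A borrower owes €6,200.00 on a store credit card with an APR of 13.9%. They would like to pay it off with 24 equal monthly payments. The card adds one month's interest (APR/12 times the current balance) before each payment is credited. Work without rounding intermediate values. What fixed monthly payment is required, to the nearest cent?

€297.39

Monthly rate r = 13.9%/12 = 1.15833% = 0.0115833.
Level-payment amortization: P = B₀·r / (1 − (1+r)^(−n)) = 6200.00·0.0115833 / (1 − 1.01158^(−24)).
Denominator 1 − (1+r)^(−24) = 0.241492235.
P = 71.8167 / 0.241492235 ≈ 297.39.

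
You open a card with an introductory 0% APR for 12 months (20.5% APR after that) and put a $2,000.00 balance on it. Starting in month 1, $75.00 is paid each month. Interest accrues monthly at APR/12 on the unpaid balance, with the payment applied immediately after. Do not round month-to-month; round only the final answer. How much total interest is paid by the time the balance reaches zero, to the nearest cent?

Promo months 1–12 at r₀ = 0%/12 = 0; months 13+ at r₁ = 20.5%/12 = 0.0170833.
After month 12 (no interest yet): B = $2,000.00 − 12·$75.00 = $1,100.00.
Then at r₁ with $75.00/mo: n₂ = −ln(1 − r₁·B/P)/ln(1+r₁) ≈ 17.03 → 18 more payments.
Total paid = 29·$75.00 + $2.05 = $2,177.05; interest = $2,177.05 − $2,000.00 = $177.05.

$177.05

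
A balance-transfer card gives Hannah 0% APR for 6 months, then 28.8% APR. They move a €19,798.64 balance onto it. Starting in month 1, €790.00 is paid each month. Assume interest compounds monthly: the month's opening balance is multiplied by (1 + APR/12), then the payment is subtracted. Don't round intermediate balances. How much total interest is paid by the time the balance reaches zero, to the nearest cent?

Promo months 1–6 at r₀ = 0%/12 = 0; months 7+ at r₁ = 28.8%/12 = 0.024.
After month 6 (no interest yet): B = €19,798.64 − 6·€790.00 = €15,058.64.
Then at r₁ with €790.00/mo: n₂ = −ln(1 − r₁·B/P)/ln(1+r₁) ≈ 25.78 → 26 more payments.
Total paid = 31·€790.00 + €621.58 = €25,111.58; interest = €25,111.58 − €19,798.64 = €5,312.94.

€5,312.94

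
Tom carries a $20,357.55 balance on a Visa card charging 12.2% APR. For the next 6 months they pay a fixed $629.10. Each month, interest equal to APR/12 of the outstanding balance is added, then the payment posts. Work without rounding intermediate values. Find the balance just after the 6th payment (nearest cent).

Monthly rate r = 12.2%/12 = 1.01667% = 0.0101667.
Each month: B ← B·(1+r) − $629.10.
Month 1: interest $206.97; balance after payment $19,935.42.
Month 2: interest $202.68; balance after payment $19,509.00.
Month 3: interest $198.34; balance after payment $19,078.24.
Month 4: interest $193.96; balance after payment $18,643.10.
Month 5: interest $189.54; balance after payment $18,203.54.
Month 6: interest $185.07; balance after payment $17,759.51.

$17,759.51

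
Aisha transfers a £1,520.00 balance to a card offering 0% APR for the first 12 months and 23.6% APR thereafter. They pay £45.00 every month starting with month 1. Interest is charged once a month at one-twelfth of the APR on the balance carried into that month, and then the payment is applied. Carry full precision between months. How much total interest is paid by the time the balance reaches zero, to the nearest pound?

Promo months 1–12 at r₀ = 0%/12 = 0; months 13+ at r₁ = 23.6%/12 = 0.0196667.
After month 12 (no interest yet): B = £1,520.00 − 12·£45.00 = £980.00.
Then at r₁ with £45.00/mo: n₂ = −ln(1 − r₁·B/P)/ln(1+r₁) ≈ 28.71 → 29 more payments.
Total paid = 40·£45.00 + £32.01 = £1,832.01; interest = £1,832.01 − £1,520.00 = £312.01.

£312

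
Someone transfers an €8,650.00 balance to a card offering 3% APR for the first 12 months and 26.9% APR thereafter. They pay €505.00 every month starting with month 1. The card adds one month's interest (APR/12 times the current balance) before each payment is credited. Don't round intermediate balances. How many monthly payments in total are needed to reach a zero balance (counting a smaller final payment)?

Promo months 1–12 at r₀ = 3%/12 = 0.0025; months 13+ at r₁ = 26.9%/12 = 0.0224167.
After month 12: iterate B ← B·(1+r₀) − €505.00 for 12 months → €2,769.07.
Then at r₁ with €505.00/mo: n₂ = −ln(1 − r₁·B/P)/ln(1+r₁) ≈ 5.92 → 6 more payments.

18 months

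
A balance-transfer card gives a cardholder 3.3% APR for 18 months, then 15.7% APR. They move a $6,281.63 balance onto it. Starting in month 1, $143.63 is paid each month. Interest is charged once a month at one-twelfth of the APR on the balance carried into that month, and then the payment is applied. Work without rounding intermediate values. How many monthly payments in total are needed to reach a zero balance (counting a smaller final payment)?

Promo months 1–18 at r₀ = 3.3%/12 = 0.00275; months 19+ at r₁ = 15.7%/12 = 0.0130833.
After month 18: iterate B ← B·(1+r₀) − $143.63 for 18 months → $3,953.28.
Then at r₁ with $143.63/mo: n₂ = −ln(1 − r₁·B/P)/ln(1+r₁) ≈ 34.35 → 35 more payments.

53 months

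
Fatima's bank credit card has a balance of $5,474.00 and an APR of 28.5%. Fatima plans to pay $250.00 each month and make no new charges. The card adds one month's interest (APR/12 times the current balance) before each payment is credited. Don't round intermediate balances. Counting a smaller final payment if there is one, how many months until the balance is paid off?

32 payments

Monthly rate r = 28.5%/12 = 2.375% = 0.02375.
Recurrence: B ← B·(1+r) − $250.00.
Month 1: interest $130.01; balance after payment $5,354.01.
Month 2: interest $127.16; balance after payment $5,231.17.
Closed form: n = −ln(1 − rB₀/P)/ln(1+r) = −ln(0.47997)/ln(1.02375) ≈ 31.272, so the balance reaches zero during payment 32.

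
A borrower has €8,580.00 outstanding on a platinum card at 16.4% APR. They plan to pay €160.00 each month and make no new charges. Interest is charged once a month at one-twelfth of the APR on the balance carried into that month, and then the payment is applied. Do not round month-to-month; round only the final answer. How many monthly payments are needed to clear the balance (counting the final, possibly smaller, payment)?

98 payments

Monthly rate r = 16.4%/12 = 1.36667% = 0.0136667.
Recurrence: B ← B·(1+r) − €160.00.
Month 1: interest €117.26; balance after payment €8,537.26.
Month 2: interest €116.68; balance after payment €8,493.94.
Closed form: n = −ln(1 − rB₀/P)/ln(1+r) = −ln(0.26713)/ln(1.01367) ≈ 97.247, so the balance reaches zero during payment 98.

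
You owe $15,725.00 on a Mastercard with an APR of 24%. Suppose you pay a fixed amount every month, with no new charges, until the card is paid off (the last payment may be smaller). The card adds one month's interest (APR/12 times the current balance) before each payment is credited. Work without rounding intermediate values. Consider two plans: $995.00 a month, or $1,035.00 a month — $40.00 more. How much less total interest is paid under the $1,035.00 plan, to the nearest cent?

$157.26

Monthly rate r = 24%/12 = 2% = 0.02.
At $995.00/mo: n = ⌈−ln(1 − rB₀/P)/ln(1+r)⌉ = 20 payments (last $185.64); total interest = total paid − $15,725.00 = $3,365.64.
At $1,035.00/mo: 19 payments (last $303.38); total interest $3,208.38.
Interest saved = $3,365.64 − $3,208.38 = $157.26.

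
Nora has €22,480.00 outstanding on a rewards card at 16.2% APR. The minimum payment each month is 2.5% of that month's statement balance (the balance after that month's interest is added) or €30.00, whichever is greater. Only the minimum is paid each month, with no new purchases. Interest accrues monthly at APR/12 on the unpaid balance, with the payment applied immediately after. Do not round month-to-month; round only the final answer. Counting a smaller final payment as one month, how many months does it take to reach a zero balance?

304 months

Monthly rate r = 16.2%/12 = 1.35% = 0.0135.
While 2.5% of the post-interest balance exceeds €30.00, each month B ← (B·(1+r))·(1 − 0.025), i.e. B shrinks by the factor (1+r)·0.975 = 0.98816.
This holds for months 1–248. Entering month 249 the balance is €1,172.82; 2.5% of the post-interest balance is now below €30.00, so the flat €30.00 minimum applies from here.
From month 249 a fixed €30.00 at rate r clears €1,172.82 in 56 more payments. Total: 248 + 56 = 304 months.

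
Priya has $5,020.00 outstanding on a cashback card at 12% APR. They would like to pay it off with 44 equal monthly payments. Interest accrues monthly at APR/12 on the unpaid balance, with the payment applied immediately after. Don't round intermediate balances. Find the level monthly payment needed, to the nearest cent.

Monthly rate r = 12%/12 = 1% = 0.01.
Level-payment amortization: P = B₀·r / (1 − (1+r)^(−n)) = 5020.00·0.01 / (1 − 1.01^(−44)).
Denominator 1 − (1+r)^(−44) = 0.354554535.
P = 50.2 / 0.354554535 ≈ 141.59.

$141.59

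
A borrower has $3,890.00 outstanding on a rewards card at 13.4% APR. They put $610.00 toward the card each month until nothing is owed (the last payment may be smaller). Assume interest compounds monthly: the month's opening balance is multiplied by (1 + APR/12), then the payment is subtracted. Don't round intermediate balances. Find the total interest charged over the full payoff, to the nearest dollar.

$169

Monthly rate r = 13.4%/12 = 1.11667% = 0.0111667.
Payoff takes n = ⌈−ln(1 − rB₀/P)/ln(1+r)⌉ = ⌈6.652⌉ = 7 payments; the last is $398.71.
Total paid = 6·$610.00 + $398.71 = $4,058.71.
Total interest = total paid − principal = $4,058.71 − $3,890.00 = $168.71.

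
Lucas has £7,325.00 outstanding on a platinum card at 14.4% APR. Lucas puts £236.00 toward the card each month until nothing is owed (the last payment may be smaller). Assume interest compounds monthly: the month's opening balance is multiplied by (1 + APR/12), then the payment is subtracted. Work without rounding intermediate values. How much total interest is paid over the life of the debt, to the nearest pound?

£1,894

Monthly rate r = 14.4%/12 = 1.2% = 0.012.
Payoff takes n = ⌈−ln(1 − rB₀/P)/ln(1+r)⌉ = ⌈39.061⌉ = 40 payments; the last is £14.52.
Total paid = 39·£236.00 + £14.52 = £9,218.52.
Total interest = total paid − principal = £9,218.52 − £7,325.00 = £1,893.52.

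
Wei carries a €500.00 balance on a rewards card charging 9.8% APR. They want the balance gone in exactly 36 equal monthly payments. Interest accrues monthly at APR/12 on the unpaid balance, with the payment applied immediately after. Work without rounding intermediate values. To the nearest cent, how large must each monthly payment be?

Monthly rate r = 9.8%/12 = 0.816667% = 0.00816667.
Level-payment amortization: P = B₀·r / (1 − (1+r)^(−n)) = 500.00·0.00816667 / (1 − 1.00817^(−36)).
Denominator 1 − (1+r)^(−36) = 0.253833114.
P = 4.08333 / 0.253833114 ≈ 16.09.

€16.09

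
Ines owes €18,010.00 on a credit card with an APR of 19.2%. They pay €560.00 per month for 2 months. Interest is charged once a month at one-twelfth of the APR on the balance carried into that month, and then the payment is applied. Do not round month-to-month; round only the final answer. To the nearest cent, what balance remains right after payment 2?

€17,461.97

Monthly rate r = 19.2%/12 = 1.6% = 0.016.
Each month: B ← B·(1+r) − €560.00.
Month 1: interest €288.16; balance after payment €17,738.16.
Month 2: interest €283.81; balance after payment €17,461.97.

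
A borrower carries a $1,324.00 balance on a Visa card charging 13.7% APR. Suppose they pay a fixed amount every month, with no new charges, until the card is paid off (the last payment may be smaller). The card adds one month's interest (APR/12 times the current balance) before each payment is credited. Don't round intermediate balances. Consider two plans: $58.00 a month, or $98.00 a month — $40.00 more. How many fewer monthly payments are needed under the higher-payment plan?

Monthly rate r = 13.7%/12 = 1.14167% = 0.0114167.
At $58.00/mo: n = ⌈−ln(1 − rB₀/P)/ln(1+r)⌉ = 27 payments (last $34.74); total interest = total paid − $1,324.00 = $218.74.
At $98.00/mo: 15 payments (last $74.29); total interest $122.29.
Payments saved = 27 − 15 = 12.

12 fewer payments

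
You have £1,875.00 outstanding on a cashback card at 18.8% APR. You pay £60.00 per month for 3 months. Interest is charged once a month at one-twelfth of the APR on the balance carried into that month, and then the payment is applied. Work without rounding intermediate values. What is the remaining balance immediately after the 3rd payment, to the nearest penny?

Monthly rate r = 18.8%/12 = 1.56667% = 0.0156667.
Each month: B ← B·(1+r) − £60.00.
Month 1: interest £29.37; balance after payment £1,844.38.
Month 2: interest £28.90; balance after payment £1,813.27.
Month 3: interest £28.41; balance after payment £1,781.68.

£1,781.68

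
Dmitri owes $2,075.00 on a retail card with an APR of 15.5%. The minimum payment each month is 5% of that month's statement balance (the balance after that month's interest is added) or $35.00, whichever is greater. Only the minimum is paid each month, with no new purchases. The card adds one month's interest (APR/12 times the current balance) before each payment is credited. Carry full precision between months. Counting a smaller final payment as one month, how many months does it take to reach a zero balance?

Monthly rate r = 15.5%/12 = 1.29167% = 0.0129167.
While 5% of the post-interest balance exceeds $35.00, each month B ← (B·(1+r))·(1 − 0.05), i.e. B shrinks by the factor (1+r)·0.95 = 0.96227.
This holds for months 1–29. Entering month 30 the balance is $680.21; 5% of the post-interest balance is now below $35.00, so the flat $35.00 minimum applies from here.
From month 30 a fixed $35.00 at rate r clears $680.21 in 23 more payments. Total: 29 + 23 = 52 months.

52 months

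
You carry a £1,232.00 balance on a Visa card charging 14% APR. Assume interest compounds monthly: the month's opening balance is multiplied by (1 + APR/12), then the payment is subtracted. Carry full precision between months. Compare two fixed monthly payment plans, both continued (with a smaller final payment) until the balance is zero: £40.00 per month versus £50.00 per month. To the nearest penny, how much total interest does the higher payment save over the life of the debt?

Monthly rate r = 14%/12 = 1.16667% = 0.0116667.
At £40.00/mo: n = ⌈−ln(1 − rB₀/P)/ln(1+r)⌉ = 39 payments (last £15.50); total interest = total paid − £1,232.00 = £303.50.
At £50.00/mo: 30 payments (last £11.06); total interest £229.06.
Interest saved = £303.50 − £229.06 = £74.44.

£74.44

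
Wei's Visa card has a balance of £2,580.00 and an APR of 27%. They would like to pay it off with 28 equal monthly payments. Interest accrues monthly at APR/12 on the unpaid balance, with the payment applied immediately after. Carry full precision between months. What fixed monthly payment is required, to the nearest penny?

Monthly rate r = 27%/12 = 2.25% = 0.0225.
Level-payment amortization: P = B₀·r / (1 − (1+r)^(−n)) = 2580.00·0.0225 / (1 − 1.0225^(−28)).
Denominator 1 − (1+r)^(−28) = 0.463676122.
P = 58.05 / 0.463676122 ≈ 125.20.

£125.20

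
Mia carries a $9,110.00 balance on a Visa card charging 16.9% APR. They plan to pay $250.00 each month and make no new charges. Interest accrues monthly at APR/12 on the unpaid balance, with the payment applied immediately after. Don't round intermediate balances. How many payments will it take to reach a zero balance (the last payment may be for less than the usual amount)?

Monthly rate r = 16.9%/12 = 1.40833% = 0.0140833.
Recurrence: B ← B·(1+r) − $250.00.
Month 1: interest $128.30; balance after payment $8,988.30.
Month 2: interest $126.59; balance after payment $8,864.88.
Closed form: n = −ln(1 − rB₀/P)/ln(1+r) = −ln(0.4868)/ln(1.01408) ≈ 51.476, so the balance reaches zero during payment 52.

52 payments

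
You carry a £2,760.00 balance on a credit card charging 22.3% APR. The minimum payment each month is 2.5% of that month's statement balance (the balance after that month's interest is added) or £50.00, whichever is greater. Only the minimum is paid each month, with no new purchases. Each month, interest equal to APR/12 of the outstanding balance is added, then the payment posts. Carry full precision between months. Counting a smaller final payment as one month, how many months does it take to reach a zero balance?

Monthly rate r = 22.3%/12 = 1.85833% = 0.0185833.
While 2.5% of the post-interest balance exceeds £50.00, each month B ← (B·(1+r))·(1 − 0.025), i.e. B shrinks by the factor (1+r)·0.975 = 0.99312.
This holds for months 1–50. Entering month 51 the balance is £1,954.20; 2.5% of the post-interest balance is now below £50.00, so the flat £50.00 minimum applies from here.
From month 51 a fixed £50.00 at rate r clears £1,954.20 in 71 more payments. Total: 50 + 71 = 121 months.

121 months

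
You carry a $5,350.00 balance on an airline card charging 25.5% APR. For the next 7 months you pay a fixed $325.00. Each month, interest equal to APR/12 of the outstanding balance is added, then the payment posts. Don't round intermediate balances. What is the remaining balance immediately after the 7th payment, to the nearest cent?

Monthly rate r = 25.5%/12 = 2.125% = 0.02125.
Each month: B ← B·(1+r) − $325.00.
Month 1: interest $113.69; balance after payment $5,138.69.
Month 2: interest $109.20; balance after payment $4,922.88.
Month 3: interest $104.61; balance after payment $4,702.50.
Month 4: interest $99.93; balance after payment $4,477.42.
Month 5: interest $95.15; balance after payment $4,247.57.
Month 6: interest $90.26; balance after payment $4,012.83.
Month 7: interest $85.27; balance after payment $3,773.10.

$3,773.10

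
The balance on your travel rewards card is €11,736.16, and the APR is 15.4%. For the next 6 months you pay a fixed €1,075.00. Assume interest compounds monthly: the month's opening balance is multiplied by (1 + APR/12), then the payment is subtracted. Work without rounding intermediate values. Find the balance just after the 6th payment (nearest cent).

€6,008.83

Monthly rate r = 15.4%/12 = 1.28333% = 0.0128333.
Each month: B ← B·(1+r) − €1,075.00.
Month 1: interest €150.61; balance after payment €10,811.77.
Month 2: interest €138.75; balance after payment €9,875.53.
Month 3: interest €126.74; balance after payment €8,927.26.
Month 4: interest €114.57; balance after payment €7,966.83.
Month 5: interest €102.24; balance after payment €6,994.07.
Month 6: interest €89.76; balance after payment €6,008.83.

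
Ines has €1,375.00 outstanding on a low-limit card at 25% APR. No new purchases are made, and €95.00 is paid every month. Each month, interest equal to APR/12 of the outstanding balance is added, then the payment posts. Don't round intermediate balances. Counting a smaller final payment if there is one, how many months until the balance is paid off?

Monthly rate r = 25%/12 = 2.08333% = 0.0208333.
Recurrence: B ← B·(1+r) − €95.00.
Month 1: interest €28.65; balance after payment €1,308.65.
Month 2: interest €27.26; balance after payment €1,240.91.
Closed form: n = −ln(1 − rB₀/P)/ln(1+r) = −ln(0.69846)/ln(1.02083) ≈ 17.405, so the balance reaches zero during payment 18.

18 months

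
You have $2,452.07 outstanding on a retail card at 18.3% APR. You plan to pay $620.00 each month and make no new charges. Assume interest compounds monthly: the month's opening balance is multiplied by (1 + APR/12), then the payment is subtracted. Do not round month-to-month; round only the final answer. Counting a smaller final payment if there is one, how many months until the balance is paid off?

Monthly rate r = 18.3%/12 = 1.525% = 0.01525.
Recurrence: B ← B·(1+r) − $620.00.
Month 1: interest $37.39; balance after payment $1,869.46.
Month 2: interest $28.51; balance after payment $1,277.97.
Month 3: interest $19.49; balance after payment $677.46.
Month 4: interest $10.33; balance after payment $67.79.
Month 5: interest $1.03; balance after payment $0.00.

5 payments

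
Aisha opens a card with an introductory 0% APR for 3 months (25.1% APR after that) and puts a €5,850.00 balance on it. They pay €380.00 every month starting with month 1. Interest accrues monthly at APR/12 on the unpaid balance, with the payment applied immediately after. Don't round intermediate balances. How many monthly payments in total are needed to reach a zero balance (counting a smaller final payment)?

Promo months 1–3 at r₀ = 0%/12 = 0; months 4+ at r₁ = 25.1%/12 = 0.0209167.
After month 3 (no interest yet): B = €5,850.00 − 3·€380.00 = €4,710.00.
Then at r₁ with €380.00/mo: n₂ = −ln(1 − r₁·B/P)/ln(1+r₁) ≈ 14.50 → 15 more payments.

18 months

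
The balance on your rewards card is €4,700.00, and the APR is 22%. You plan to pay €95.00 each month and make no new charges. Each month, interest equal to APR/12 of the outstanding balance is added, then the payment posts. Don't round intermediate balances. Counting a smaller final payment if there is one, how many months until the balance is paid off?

131 months

Monthly rate r = 22%/12 = 1.83333% = 0.0183333.
Recurrence: B ← B·(1+r) − €95.00.
Month 1: interest €86.17; balance after payment €4,691.17.
Month 2: interest €86.00; balance after payment €4,682.17.
Closed form: n = −ln(1 − rB₀/P)/ln(1+r) = −ln(0.092982)/ln(1.01833) ≈ 130.748, so the balance reaches zero during payment 131.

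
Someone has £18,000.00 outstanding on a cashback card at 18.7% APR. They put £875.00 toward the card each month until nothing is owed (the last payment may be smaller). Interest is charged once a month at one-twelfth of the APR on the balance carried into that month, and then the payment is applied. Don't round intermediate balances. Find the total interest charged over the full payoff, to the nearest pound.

Monthly rate r = 18.7%/12 = 1.55833% = 0.0155833.
Payoff takes n = ⌈−ln(1 − rB₀/P)/ln(1+r)⌉ = ⌈24.995⌉ = 25 payments; the last is £870.74.
Total paid = 24·£875.00 + £870.74 = £21,870.74.
Total interest = total paid − principal = £21,870.74 − £18,000.00 = £3,870.74.

£3,871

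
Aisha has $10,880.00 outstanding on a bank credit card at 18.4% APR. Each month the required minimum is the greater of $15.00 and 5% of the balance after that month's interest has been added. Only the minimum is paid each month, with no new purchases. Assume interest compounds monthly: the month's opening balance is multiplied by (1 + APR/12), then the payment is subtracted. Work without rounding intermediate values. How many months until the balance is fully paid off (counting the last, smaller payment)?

Monthly rate r = 18.4%/12 = 1.53333% = 0.0153333.
While 5% of the post-interest balance exceeds $15.00, each month B ← (B·(1+r))·(1 − 0.05), i.e. B shrinks by the factor (1+r)·0.95 = 0.96457.
This holds for months 1–100. Entering month 101 the balance is $295.02; 5% of the post-interest balance is now below $15.00, so the flat $15.00 minimum applies from here.
From month 101 a fixed $15.00 at rate r clears $295.02 in 24 more payments. Total: 100 + 24 = 124 months.

124 months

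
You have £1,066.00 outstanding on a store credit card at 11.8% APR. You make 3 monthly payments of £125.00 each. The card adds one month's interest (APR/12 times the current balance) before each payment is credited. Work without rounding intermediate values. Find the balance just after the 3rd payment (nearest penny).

Monthly rate r = 11.8%/12 = 0.983333% = 0.00983333.
Each month: B ← B·(1+r) − £125.00.
Month 1: interest £10.48; balance after payment £951.48.
Month 2: interest £9.36; balance after payment £835.84.
Month 3: interest £8.22; balance after payment £719.06.

£719.06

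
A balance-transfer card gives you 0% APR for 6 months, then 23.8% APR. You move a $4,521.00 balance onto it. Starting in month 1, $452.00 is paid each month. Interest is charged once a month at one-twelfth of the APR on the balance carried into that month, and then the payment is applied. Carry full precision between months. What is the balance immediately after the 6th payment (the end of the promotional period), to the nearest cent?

Promo months 1–6 at r₀ = 0%/12 = 0; months 7+ at r₁ = 23.8%/12 = 0.0198333.
After month 6 (no interest yet): B = $4,521.00 − 6·$452.00 = $1,809.00.

$1,809.00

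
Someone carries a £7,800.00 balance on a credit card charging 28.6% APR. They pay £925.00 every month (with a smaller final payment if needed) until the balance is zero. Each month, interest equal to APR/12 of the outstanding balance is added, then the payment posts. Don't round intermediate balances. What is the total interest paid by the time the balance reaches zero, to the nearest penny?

Monthly rate r = 28.6%/12 = 2.38333% = 0.0238333.
Payoff takes n = ⌈−ln(1 − rB₀/P)/ln(1+r)⌉ = ⌈9.525⌉ = 10 payments; the last is £488.77.
Total paid = 9·£925.00 + £488.77 = £8,813.77.
Total interest = total paid − principal = £8,813.77 − £7,800.00 = £1,013.77.

£1,013.77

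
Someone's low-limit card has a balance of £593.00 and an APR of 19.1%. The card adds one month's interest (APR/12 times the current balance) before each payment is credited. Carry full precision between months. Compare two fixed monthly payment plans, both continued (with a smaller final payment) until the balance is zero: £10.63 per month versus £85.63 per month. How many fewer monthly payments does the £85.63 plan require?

131 fewer payments

Monthly rate r = 19.1%/12 = 1.59167% = 0.0159167.
At £10.63/mo: n = ⌈−ln(1 − rB₀/P)/ln(1+r)⌉ = 139 payments (last £6.30); total interest = total paid − £593.00 = £880.24.
At £85.63/mo: 8 payments (last £34.04); total interest £40.45.
Payments saved = 139 − 8 = 131.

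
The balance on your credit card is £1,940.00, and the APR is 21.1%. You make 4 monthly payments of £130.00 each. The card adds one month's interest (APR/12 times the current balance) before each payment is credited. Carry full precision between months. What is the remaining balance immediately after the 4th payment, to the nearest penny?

Monthly rate r = 21.1%/12 = 1.75833% = 0.0175833.
Each month: B ← B·(1+r) − £130.00.
Month 1: interest £34.11; balance after payment £1,844.11.
Month 2: interest £32.43; balance after payment £1,746.54.
Month 3: interest £30.71; balance after payment £1,647.25.
Month 4: interest £28.96; balance after payment £1,546.21.

£1,546.21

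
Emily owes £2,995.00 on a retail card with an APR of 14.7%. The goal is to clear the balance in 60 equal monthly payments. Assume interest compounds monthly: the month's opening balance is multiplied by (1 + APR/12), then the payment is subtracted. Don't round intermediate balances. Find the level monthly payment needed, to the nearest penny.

£70.78

Monthly rate r = 14.7%/12 = 1.225% = 0.01225.
Level-payment amortization: P = B₀·r / (1 − (1+r)^(−n)) = 2995.00·0.01225 / (1 − 1.01225^(−60)).
Denominator 1 − (1+r)^(−60) = 0.518348548.
P = 36.6887 / 0.518348548 ≈ 70.78.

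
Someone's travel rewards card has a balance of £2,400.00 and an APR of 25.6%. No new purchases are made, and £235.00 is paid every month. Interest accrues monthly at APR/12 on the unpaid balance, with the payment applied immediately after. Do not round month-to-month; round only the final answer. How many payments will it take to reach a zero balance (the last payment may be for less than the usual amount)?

12 months

Monthly rate r = 25.6%/12 = 2.13333% = 0.0213333.
Recurrence: B ← B·(1+r) − £235.00.
Month 1: interest £51.20; balance after payment £2,216.20.
Month 2: interest £47.28; balance after payment £2,028.48.
Closed form: n = −ln(1 − rB₀/P)/ln(1+r) = −ln(0.78213)/ln(1.02133) ≈ 11.641, so the balance reaches zero during payment 12.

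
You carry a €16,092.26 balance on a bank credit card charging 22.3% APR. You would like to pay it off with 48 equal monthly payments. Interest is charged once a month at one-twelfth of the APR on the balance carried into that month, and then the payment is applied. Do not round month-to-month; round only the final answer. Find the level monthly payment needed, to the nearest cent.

€509.63

Monthly rate r = 22.3%/12 = 1.85833% = 0.0185833.
Level-payment amortization: P = B₀·r / (1 − (1+r)^(−n)) = 16092.26·0.0185833 / (1 − 1.01858^(−48)).
Denominator 1 − (1+r)^(−48) = 0.586795687.
P = 299.048 / 0.586795687 ≈ 509.63.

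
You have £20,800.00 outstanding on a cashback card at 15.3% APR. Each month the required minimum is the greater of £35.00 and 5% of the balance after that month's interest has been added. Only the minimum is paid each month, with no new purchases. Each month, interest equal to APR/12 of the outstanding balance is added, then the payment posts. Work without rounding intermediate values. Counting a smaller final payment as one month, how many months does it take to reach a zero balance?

112 months

Monthly rate r = 15.3%/12 = 1.275% = 0.01275.
While 5% of the post-interest balance exceeds £35.00, each month B ← (B·(1+r))·(1 − 0.05), i.e. B shrinks by the factor (1+r)·0.95 = 0.96211.
This holds for months 1–89. Entering month 90 the balance is £668.60; 5% of the post-interest balance is now below £35.00, so the flat £35.00 minimum applies from here.
From month 90 a fixed £35.00 at rate r clears £668.60 in 23 more payments. Total: 89 + 23 = 112 months.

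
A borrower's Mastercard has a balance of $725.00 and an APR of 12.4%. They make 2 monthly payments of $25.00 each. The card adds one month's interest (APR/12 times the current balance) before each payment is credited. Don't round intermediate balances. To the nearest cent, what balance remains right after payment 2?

Monthly rate r = 12.4%/12 = 1.03333% = 0.0103333.
Each month: B ← B·(1+r) − $25.00.
Month 1: interest $7.49; balance after payment $707.49.
Month 2: interest $7.31; balance after payment $689.80.

$689.80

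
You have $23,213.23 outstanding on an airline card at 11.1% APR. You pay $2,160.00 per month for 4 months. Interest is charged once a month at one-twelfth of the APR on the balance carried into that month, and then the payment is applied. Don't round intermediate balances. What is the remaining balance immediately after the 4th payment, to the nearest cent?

Monthly rate r = 11.1%/12 = 0.925% = 0.00925.
Each month: B ← B·(1+r) − $2,160.00.
Month 1: interest $214.72; balance after payment $21,267.95.
Month 2: interest $196.73; balance after payment $19,304.68.
Month 3: interest $178.57; balance after payment $17,323.25.
Month 4: interest $160.24; balance after payment $15,323.49.

$15,323.49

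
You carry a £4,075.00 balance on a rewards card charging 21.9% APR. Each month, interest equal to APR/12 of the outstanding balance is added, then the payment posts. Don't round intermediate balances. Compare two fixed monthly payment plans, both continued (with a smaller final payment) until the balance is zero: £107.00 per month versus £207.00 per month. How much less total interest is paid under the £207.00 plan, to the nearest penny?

£1,930.80

Monthly rate r = 21.9%/12 = 1.825% = 0.01825.
At £107.00/mo: n = ⌈−ln(1 − rB₀/P)/ln(1+r)⌉ = 66 payments (last £71.23); total interest = total paid − £4,075.00 = £2,951.23.
At £207.00/mo: 25 payments (last £127.43); total interest £1,020.43.
Interest saved = £2,951.23 − £1,020.43 = £1,930.80.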